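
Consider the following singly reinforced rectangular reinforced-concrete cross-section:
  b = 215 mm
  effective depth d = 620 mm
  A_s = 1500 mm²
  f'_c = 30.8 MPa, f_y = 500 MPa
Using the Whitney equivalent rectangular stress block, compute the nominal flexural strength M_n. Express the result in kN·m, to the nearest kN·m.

M_n ≈ 415 kN·m

T = A_s f_y = 1500 × 500 = 750000 N = 750 kN.
From C = T: a = T/(0.85 f'_c b) = 750000/(0.85 × 30.8 × 215) = 133.25 mm.
M_n = T(d − a/2) = 750 kN × (620 − 66.625) mm = 415.03 kN·m.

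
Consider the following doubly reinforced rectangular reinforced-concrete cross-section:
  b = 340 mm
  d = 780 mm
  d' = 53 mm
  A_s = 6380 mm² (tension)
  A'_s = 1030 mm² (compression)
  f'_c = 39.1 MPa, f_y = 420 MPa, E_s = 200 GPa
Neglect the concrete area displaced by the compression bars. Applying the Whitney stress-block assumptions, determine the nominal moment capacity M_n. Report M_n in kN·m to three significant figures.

Assume both tension and compression steel yield.
Net tension couple steel: A_s − A'_s = 5350 mm².
a = (A_s − A'_s) f_y / (0.85 f'_c b) = 2247000/(0.85 × 39.1 × 340) = 198.85 mm.
c = a/β₁ = 198.85/0.771 = 257.91 mm; ε'_s = 0.003(c − d')/c = 0.0024 ≥ f_y/E_s = 0.0021, so compression steel does yield.
M_n = (A_s − A'_s) f_y (d − a/2) + A'_s f_y (d − d') = [2247000 × (780 − 99.425) + 432600 × (780 − 53)] × 10⁻⁶ = 1529.25 + 314.50 = 1843.75 kN·m.

M_n ≈ 1840 kN·m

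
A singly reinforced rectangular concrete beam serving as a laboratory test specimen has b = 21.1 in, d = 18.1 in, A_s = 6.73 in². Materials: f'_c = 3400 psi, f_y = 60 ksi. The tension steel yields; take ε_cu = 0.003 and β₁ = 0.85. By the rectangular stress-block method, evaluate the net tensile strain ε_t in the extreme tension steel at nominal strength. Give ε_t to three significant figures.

ε_t ≈ 0.00397

a = A_s f_y/(0.85 f'_c b) = 6.622 in.
β₁ = 0.85, so c = a/β₁ = 6.622/0.85 = 7.791 in.
From the linear strain diagram with ε_cu = 0.003: ε_t = 0.003 (d − c)/c = 0.003 × (18.1 − 7.791)/7.791 = 0.00397.
ε_t < 0.004 — the section is over-reinforced for flexure under ACI limits.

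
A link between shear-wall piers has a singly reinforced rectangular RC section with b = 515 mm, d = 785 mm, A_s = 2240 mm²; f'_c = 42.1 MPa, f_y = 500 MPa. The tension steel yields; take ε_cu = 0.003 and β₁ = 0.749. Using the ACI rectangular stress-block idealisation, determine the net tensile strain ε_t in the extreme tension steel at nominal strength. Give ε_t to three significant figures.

a = A_s f_y/(0.85 f'_c b) = 60.77 mm.
β₁ = 0.749, so c = a/β₁ = 60.77/0.749 = 81.13 mm.
From the linear strain diagram with ε_cu = 0.003: ε_t = 0.003 (d − c)/c = 0.003 × (785 − 81.13)/81.13 = 0.0260.
Since ε_t ≥ 0.005, the section is tension-controlled.

ε_t ≈ 0.0260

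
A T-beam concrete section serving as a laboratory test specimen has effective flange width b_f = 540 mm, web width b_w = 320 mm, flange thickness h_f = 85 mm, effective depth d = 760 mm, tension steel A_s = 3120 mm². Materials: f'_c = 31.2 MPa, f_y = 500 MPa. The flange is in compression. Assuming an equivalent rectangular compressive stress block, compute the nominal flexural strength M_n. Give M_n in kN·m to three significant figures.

Tension: T = A_s f_y = 3120 × 500 = 1560000 N.
Try a within the flange: a = T/(0.85 f'_c b_f) = 1560000/(0.85 × 31.2 × 540) = 108.93 mm.
a = 108.93 > h_f = 85 mm: the block extends into the web. Split into flange-overhang and web parts.
C_f = 0.85 f'_c (b_f − b_w) h_f = 0.85 × 31.2 × (540 − 320) × 85 = 495924 N.
Remaining web compression depth: a_w = (T − C_f)/(0.85 f'_c b_w) = (1560000 − 495924)/(0.85 × 31.2 × 320) = 125.39 mm.
M_n = C_f(d − h_f/2) + (T − C_f)(d − a_w/2) = 495924 × (760 − 42.5) + 1064076 × (760 − 62.695) = 355.83 + 741.99 = 1097.82 × 10⁶ N·mm.
M_n = 1097.82 kN·m.

M_n ≈ 1100 kN·m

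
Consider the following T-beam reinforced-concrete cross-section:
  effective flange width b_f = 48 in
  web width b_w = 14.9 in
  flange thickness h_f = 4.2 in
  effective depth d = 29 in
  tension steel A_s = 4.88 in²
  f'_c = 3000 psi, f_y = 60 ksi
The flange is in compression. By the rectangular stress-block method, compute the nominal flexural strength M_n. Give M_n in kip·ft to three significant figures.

M_n ≈ 678 kip·ft

Tension: T = A_s f_y = 4.88 × 60 = 292.8 kips.
Try a within the flange: a = T/(0.85 f'_c b_f) = 292.8/(0.85 × 3 × 48) = 2.392 in.
Since a = 2.392 ≤ h_f = 4.2 in, the stress block lies entirely in the flange; analyse as a rectangular beam of width b_f.
M_n = T(d − a/2) = 292.8 × (29 − 1.196) = 8141.0 kip·in.
M_n = 8141.0/12 = 678.42 kip·ft.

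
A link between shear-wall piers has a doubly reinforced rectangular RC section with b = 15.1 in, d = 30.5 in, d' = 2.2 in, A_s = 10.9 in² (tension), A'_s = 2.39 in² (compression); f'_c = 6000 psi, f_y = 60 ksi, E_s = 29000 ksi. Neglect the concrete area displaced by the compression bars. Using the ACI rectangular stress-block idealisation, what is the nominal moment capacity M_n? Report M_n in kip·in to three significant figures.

M_n ≈ 17900 kip·in

Assume both steels yield.
a = (A_s − A'_s) f_y/(0.85 f'_c b) = (10.9 − 2.39) × 60/(0.85 × 6 × 15.1) = 6.630 in.
c = a/β₁ = 6.630/0.75 = 8.840 in; ε'_s = 0.003(c − d')/c = 0.0023 ≥ ε_y = 0.0021, so the compression steel yields.
M_n = (A_s − A'_s) f_y (d − a/2) + A'_s f_y (d − d') = 510.6 × (30.5 − 3.315) + 143.4 × (30.5 − 2.2) = 13880.7 + 4058.2 = 17938.9 kip·in.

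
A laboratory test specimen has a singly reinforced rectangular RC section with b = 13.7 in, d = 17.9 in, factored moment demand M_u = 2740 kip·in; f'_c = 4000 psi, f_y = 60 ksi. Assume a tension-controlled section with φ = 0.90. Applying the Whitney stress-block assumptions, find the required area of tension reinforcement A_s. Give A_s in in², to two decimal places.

A_s ≈ 3.20 in²

M_n = M_u/φ = 2740/0.90 = 3044.44 kip·in.
From M_n = 0.85 f'_c a b (d − a/2):
a = d − √(d² − 2M_n/(0.85 f'_c b)) = 17.9 − √(17.9² − 2 × 3044.44/(0.85 × 4 × 13.7)) = 4.127 in.
A_s = 0.85 f'_c a b / f_y = 0.85 × 4 × 4.127 × 13.7 / 60 = 3.204 in².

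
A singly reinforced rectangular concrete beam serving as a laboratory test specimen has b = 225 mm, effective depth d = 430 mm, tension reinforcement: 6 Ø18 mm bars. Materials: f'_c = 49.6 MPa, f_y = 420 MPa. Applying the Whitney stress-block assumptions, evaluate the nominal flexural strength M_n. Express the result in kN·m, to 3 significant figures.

M_n ≈ 254 kN·m

A_s = 6 × 254 = 1524 mm².
T = A_s f_y = 1524 × 420 = 640080 N = 640.08 kN.
From C = T: a = T/(0.85 f'_c b) = 640080/(0.85 × 49.6 × 225) = 67.48 mm.
M_n = T(d − a/2) = 640.08 kN × (430 − 33.74) mm = 253.64 kN·m.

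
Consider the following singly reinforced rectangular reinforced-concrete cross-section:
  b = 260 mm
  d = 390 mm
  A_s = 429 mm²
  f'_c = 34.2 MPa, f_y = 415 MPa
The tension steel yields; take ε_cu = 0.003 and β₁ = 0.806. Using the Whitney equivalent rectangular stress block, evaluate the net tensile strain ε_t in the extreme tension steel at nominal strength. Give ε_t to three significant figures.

ε_t ≈ 0.0370

a = A_s f_y/(0.85 f'_c b) = 23.56 mm.
β₁ = 0.806, so c = a/β₁ = 23.56/0.806 = 29.23 mm.
From the linear strain diagram with ε_cu = 0.003: ε_t = 0.003 (d − c)/c = 0.003 × (390 − 29.23)/29.23 = 0.0370.
Since ε_t ≥ 0.005, the section is tension-controlled.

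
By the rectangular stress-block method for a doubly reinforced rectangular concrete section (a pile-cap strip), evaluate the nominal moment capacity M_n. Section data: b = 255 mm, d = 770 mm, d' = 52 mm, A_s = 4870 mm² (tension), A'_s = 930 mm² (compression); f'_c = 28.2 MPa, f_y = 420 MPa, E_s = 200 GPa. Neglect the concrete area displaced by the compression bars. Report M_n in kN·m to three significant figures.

M_n ≈ 1330 kN·m

Assume both tension and compression steel yield.
Net tension couple steel: A_s − A'_s = 3940 mm².
a = (A_s − A'_s) f_y / (0.85 f'_c b) = 1654800/(0.85 × 28.2 × 255) = 270.73 mm.
c = a/β₁ = 270.73/0.849 = 318.88 mm; ε'_s = 0.003(c − d')/c = 0.0025 ≥ f_y/E_s = 0.0021, so compression steel does yield.
M_n = (A_s − A'_s) f_y (d − a/2) + A'_s f_y (d − d') = [1654800 × (770 − 135.365) + 390600 × (770 − 52)] × 10⁻⁶ = 1050.19 + 280.45 = 1330.64 kN·m.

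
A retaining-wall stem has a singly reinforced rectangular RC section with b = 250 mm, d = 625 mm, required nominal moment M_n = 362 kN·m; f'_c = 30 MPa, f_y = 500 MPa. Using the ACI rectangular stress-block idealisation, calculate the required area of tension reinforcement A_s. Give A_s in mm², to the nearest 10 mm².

With M_n = 0.85 f'_c a b (d − a/2), solve the quadratic for a:
a = d − √(d² − 2M_n/(0.85 f'_c b)) = 625 − √(625² − 2 × 362×10⁶/(0.85 × 30 × 250)) = 98.64 mm.
A_s = 0.85 f'_c a b / f_y = 0.85 × 30 × 98.64 × 250 / 500 = 1257.7 mm².

A_s ≈ 1260 mm²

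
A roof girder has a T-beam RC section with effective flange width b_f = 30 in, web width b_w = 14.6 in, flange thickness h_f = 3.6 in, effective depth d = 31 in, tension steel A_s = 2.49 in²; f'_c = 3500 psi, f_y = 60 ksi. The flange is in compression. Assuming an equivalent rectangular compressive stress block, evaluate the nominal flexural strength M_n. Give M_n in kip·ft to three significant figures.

Tension: T = A_s f_y = 2.49 × 60 = 149.4 kips.
Try a within the flange: a = T/(0.85 f'_c b_f) = 149.4/(0.85 × 3.5 × 30) = 1.674 in.
Since a = 1.674 ≤ h_f = 3.6 in, the stress block lies entirely in the flange; analyse as a rectangular beam of width b_f.
M_n = T(d − a/2) = 149.4 × (31 − 0.837) = 4506.4 kip·in.
M_n = 4506.4/12 = 375.53 kip·ft.

M_n ≈ 376 kip·ft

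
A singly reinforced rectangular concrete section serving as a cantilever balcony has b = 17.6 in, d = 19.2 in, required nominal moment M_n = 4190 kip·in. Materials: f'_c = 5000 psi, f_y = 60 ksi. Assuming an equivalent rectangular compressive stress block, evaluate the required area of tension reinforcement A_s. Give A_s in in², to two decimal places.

A_s ≈ 3.97 in²

From M_n = 0.85 f'_c a b (d − a/2):
a = d − √(d² − 2M_n/(0.85 f'_c b)) = 19.2 − √(19.2² − 2 × 4190/(0.85 × 5 × 17.6)) = 3.181 in.
A_s = 0.85 f'_c a b / f_y = 0.85 × 5 × 3.181 × 17.6 / 60 = 3.966 in².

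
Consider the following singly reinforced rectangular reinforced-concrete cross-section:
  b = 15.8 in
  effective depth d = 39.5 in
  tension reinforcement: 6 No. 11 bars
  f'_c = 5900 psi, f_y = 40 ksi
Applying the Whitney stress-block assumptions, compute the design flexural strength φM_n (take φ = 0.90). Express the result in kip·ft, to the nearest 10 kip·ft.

φM_n ≈ 1040 kip·ft

A_s = 6 × 1.56 = 9.36 in².
T = A_s f_y = 9.36 × 40 = 374.4 kips.
a = T/(0.85 f'_c b) = 374.4/(0.85 × 5.9 × 15.8) = 4.725 in.
M_n = T(d − a/2) = 374.4 × (39.5 − 2.3625) = 13904.3 kip·in = 13904.3/12 = 1158.69 kip·ft.
φM_n = 0.90 × 1158.69 = 1042.82 kip·ft.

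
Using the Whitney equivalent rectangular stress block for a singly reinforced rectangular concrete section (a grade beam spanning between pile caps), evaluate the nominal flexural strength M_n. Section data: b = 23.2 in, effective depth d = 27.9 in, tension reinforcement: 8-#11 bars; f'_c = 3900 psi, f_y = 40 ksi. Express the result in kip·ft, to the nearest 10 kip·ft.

A_s = 8 × 1.56 = 12.48 in².
T = A_s f_y = 12.48 × 40 = 499.2 kips.
a = T/(0.85 f'_c b) = 499.2/(0.85 × 3.9 × 23.2) = 6.491 in.
M_n = T(d − a/2) = 499.2 × (27.9 − 3.2455) = 12307.5 kip·in = 12307.5/12 = 1025.63 kip·ft.

M_n ≈ 1030 kip·ft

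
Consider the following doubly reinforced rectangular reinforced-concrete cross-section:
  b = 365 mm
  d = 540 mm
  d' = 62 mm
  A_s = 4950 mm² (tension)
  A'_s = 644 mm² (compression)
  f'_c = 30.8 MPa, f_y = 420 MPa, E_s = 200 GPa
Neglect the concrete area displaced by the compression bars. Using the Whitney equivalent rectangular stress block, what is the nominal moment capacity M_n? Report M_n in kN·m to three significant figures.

Assume both tension and compression steel yield.
Net tension couple steel: A_s − A'_s = 4306 mm².
a = (A_s − A'_s) f_y / (0.85 f'_c b) = 1808520/(0.85 × 30.8 × 365) = 189.26 mm.
c = a/β₁ = 189.26/0.83 = 228.02 mm; ε'_s = 0.003(c − d')/c = 0.0022 ≥ f_y/E_s = 0.0021, so compression steel does yield.
M_n = (A_s − A'_s) f_y (d − a/2) + A'_s f_y (d − d') = [1808520 × (540 − 94.63) + 270480 × (540 − 62)] × 10⁻⁶ = 805.46 + 129.29 = 934.75 kN·m.

M_n ≈ 935 kN·m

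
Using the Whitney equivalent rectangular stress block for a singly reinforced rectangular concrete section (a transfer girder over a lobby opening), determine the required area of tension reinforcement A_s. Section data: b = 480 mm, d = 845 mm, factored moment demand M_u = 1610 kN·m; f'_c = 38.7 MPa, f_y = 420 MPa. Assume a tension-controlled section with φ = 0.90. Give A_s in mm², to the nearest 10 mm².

A_s ≈ 5520 mm²

M_n = M_u/φ = 1610/0.90 = 1788.89 kN·m.
With M_n = 0.85 f'_c a b (d − a/2), solve the quadratic for a:
a = d − √(d² − 2M_n/(0.85 f'_c b)) = 845 − √(845² − 2 × 1788.89×10⁶/(0.85 × 38.7 × 480)) = 146.84 mm.
A_s = 0.85 f'_c a b / f_y = 0.85 × 38.7 × 146.84 × 480 / 420 = 5520.3 mm².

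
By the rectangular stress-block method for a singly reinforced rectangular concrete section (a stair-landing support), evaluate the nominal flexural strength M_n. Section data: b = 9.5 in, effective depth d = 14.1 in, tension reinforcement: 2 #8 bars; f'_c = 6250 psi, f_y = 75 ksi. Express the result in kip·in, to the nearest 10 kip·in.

A_s = 2 × 0.79 = 1.58 in².
T = A_s f_y = 1.58 × 75 = 118.5 kips.
a = T/(0.85 f'_c b) = 118.5/(0.85 × 6.25 × 9.5) = 2.348 in.
M_n = T(d − a/2) = 118.5 × (14.1 − 1.174) = 1531.7 kip·in.

M_n ≈ 1530 kip·in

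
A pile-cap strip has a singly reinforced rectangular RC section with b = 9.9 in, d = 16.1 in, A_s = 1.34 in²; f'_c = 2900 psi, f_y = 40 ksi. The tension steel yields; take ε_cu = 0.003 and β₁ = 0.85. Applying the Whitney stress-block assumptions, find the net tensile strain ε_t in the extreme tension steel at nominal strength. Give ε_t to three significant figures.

ε_t ≈ 0.0157

a = A_s f_y/(0.85 f'_c b) = 2.196 in.
β₁ = 0.85, so c = a/β₁ = 2.196/0.85 = 2.584 in.
From the linear strain diagram with ε_cu = 0.003: ε_t = 0.003 (d − c)/c = 0.003 × (16.1 − 2.584)/2.584 = 0.0157.
Since ε_t ≥ 0.005, the section is tension-controlled.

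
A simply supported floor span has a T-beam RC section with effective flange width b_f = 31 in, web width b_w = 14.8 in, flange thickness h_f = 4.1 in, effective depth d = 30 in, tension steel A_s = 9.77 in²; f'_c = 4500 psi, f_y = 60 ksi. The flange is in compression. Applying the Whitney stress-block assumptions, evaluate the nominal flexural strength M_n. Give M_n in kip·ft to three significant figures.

M_n ≈ 1340 kip·ft

Tension: T = A_s f_y = 9.77 × 60 = 586.2 kips.
Try a within the flange: a = T/(0.85 f'_c b_f) = 586.2/(0.85 × 4.5 × 31) = 4.944 in.
a = 4.944 > h_f = 4.1 in: the block extends into the web. Split into flange-overhang and web parts.
C_f = 0.85 f'_c (b_f − b_w) h_f = 0.85 × 4.5 × (31 − 14.8) × 4.1 = 254.1 kips.
Remaining web compression depth: a_w = (T − C_f)/(0.85 f'_c b_w) = (586.2 − 254.1)/(0.85 × 4.5 × 14.8) = 5.866 in.
M_n = C_f(d − h_f/2) + (T − C_f)(d − a_w/2) = 254.1 × (30 − 2.05) + 332.1 × (30 − 2.933) = 7102.1 + 8989.0 = 16091.1 kip·in.
M_n = 16091.1/12 = 1340.93 kip·ft.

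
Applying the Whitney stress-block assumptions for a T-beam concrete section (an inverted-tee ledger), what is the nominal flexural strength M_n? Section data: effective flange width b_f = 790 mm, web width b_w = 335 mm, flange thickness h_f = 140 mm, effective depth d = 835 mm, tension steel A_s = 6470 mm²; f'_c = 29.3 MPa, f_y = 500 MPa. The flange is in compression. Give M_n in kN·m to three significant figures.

M_n ≈ 2430 kN·m

Tension: T = A_s f_y = 6470 × 500 = 3235000 N.
Try a within the flange: a = T/(0.85 f'_c b_f) = 3235000/(0.85 × 29.3 × 790) = 164.42 mm.
a = 164.42 > h_f = 140 mm: the block extends into the web. Split into flange-overhang and web parts.
C_f = 0.85 f'_c (b_f − b_w) h_f = 0.85 × 29.3 × (790 − 335) × 140 = 1586449 N.
Remaining web compression depth: a_w = (T − C_f)/(0.85 f'_c b_w) = (3235000 − 1586449)/(0.85 × 29.3 × 335) = 197.59 mm.
M_n = C_f(d − h_f/2) + (T − C_f)(d − a_w/2) = 1586449 × (835 − 70) + 1648551 × (835 − 98.795) = 1213.63 + 1213.67 = 2427.30 × 10⁶ N·mm.
M_n = 2427.30 kN·m.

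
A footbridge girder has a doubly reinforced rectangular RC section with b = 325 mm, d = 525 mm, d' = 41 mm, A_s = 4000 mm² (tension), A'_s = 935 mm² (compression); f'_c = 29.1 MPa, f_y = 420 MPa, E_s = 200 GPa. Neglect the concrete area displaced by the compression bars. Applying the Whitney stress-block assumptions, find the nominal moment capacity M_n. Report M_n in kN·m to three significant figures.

Assume both tension and compression steel yield.
Net tension couple steel: A_s − A'_s = 3065 mm².
a = (A_s − A'_s) f_y / (0.85 f'_c b) = 1287300/(0.85 × 29.1 × 325) = 160.13 mm.
c = a/β₁ = 160.13/0.842 = 190.18 mm; ε'_s = 0.003(c − d')/c = 0.0024 ≥ f_y/E_s = 0.0021, so compression steel does yield.
M_n = (A_s − A'_s) f_y (d − a/2) + A'_s f_y (d − d') = [1287300 × (525 − 80.065) + 392700 × (525 − 41)] × 10⁻⁶ = 572.76 + 190.07 = 762.83 kN·m.

M_n ≈ 763 kN·m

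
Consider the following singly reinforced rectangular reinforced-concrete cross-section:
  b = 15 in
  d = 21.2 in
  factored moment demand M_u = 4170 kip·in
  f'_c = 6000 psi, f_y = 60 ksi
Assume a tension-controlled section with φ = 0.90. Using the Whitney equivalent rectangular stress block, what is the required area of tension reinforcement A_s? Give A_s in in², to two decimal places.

A_s ≈ 3.93 in²

M_n = M_u/φ = 4170/0.90 = 4633.33 kip·in.
From M_n = 0.85 f'_c a b (d − a/2):
a = d − √(d² − 2M_n/(0.85 f'_c b)) = 21.2 − √(21.2² − 2 × 4633.33/(0.85 × 6 × 15)) = 3.081 in.
A_s = 0.85 f'_c a b / f_y = 0.85 × 6 × 3.081 × 15 / 60 = 3.928 in².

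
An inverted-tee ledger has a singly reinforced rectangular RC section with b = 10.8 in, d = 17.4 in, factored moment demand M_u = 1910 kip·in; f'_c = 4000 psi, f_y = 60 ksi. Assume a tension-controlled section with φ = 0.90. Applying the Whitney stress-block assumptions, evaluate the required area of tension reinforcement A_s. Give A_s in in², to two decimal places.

A_s ≈ 2.28 in²

M_n = M_u/φ = 1910/0.90 = 2122.22 kip·in.
From M_n = 0.85 f'_c a b (d − a/2):
a = d − √(d² − 2M_n/(0.85 f'_c b)) = 17.4 − √(17.4² − 2 × 2122.22/(0.85 × 4 × 10.8)) = 3.719 in.
A_s = 0.85 f'_c a b / f_y = 0.85 × 4 × 3.719 × 10.8 / 60 = 2.276 in².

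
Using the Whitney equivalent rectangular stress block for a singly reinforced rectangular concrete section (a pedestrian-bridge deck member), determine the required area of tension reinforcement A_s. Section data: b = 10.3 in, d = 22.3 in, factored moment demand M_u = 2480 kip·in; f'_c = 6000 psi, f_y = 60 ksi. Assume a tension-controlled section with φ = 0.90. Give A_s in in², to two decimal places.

A_s ≈ 2.18 in²

M_n = M_u/φ = 2480/0.90 = 2755.56 kip·in.
From M_n = 0.85 f'_c a b (d − a/2):
a = d − √(d² − 2M_n/(0.85 f'_c b)) = 22.3 − √(22.3² − 2 × 2755.56/(0.85 × 6 × 10.3)) = 2.492 in.
A_s = 0.85 f'_c a b / f_y = 0.85 × 6 × 2.492 × 10.3 / 60 = 2.182 in².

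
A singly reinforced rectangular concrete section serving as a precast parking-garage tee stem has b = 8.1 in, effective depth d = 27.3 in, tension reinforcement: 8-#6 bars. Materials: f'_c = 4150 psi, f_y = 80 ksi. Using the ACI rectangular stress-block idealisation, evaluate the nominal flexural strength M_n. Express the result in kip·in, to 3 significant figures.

A_s = 8 × 0.44 = 3.52 in².
T = A_s f_y = 3.52 × 80 = 281.6 kips.
a = T/(0.85 f'_c b) = 281.6/(0.85 × 4.15 × 8.1) = 9.856 in.
M_n = T(d − a/2) = 281.6 × (27.3 − 4.928) = 6300.0 kip·in.

M_n ≈ 6300 kip·in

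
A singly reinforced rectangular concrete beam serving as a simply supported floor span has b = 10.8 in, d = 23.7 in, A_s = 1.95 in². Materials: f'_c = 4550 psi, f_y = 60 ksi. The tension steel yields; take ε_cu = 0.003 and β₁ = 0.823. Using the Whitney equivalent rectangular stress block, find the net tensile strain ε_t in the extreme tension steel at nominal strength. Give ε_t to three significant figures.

a = A_s f_y/(0.85 f'_c b) = 2.801 in.
β₁ = 0.823, so c = a/β₁ = 2.801/0.823 = 3.403 in.
From the linear strain diagram with ε_cu = 0.003: ε_t = 0.003 (d − c)/c = 0.003 × (23.7 − 3.403)/3.403 = 0.0179.
Since ε_t ≥ 0.005, the section is tension-controlled.

ε_t ≈ 0.0179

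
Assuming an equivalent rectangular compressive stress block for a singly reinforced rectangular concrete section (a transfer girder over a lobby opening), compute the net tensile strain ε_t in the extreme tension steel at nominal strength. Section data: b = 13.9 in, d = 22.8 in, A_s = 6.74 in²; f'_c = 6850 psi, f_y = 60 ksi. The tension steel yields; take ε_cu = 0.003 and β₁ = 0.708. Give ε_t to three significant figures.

ε_t ≈ 0.00669

a = A_s f_y/(0.85 f'_c b) = 4.997 in.
β₁ = 0.708, so c = a/β₁ = 4.997/0.708 = 7.058 in.
From the linear strain diagram with ε_cu = 0.003: ε_t = 0.003 (d − c)/c = 0.003 × (22.8 − 7.058)/7.058 = 0.00669.
Since ε_t ≥ 0.005, the section is tension-controlled.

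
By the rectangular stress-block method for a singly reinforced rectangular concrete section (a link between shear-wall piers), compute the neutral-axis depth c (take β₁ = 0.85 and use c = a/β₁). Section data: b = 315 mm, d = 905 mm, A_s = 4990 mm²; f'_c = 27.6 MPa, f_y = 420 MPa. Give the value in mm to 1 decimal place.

T = A_s f_y = 4990 × 420 = 2095800 N = 2095.8 kN.
Setting C = 0.85 f'_c a b equal to T: a = 2095800/(0.85 × 27.6 × 315) = 283.603 mm.
With β₁ = 0.85, c = a/β₁ = 283.603/0.85 = 333.7 mm.

c ≈ 333.7 mm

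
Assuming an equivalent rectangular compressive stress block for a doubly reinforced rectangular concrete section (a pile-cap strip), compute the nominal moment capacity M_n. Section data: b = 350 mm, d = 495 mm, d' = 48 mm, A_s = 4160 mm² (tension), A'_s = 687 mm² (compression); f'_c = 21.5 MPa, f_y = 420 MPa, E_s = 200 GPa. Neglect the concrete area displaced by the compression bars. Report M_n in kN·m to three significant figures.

M_n ≈ 685 kN·m

Assume both tension and compression steel yield.
Net tension couple steel: A_s − A'_s = 3473 mm².
a = (A_s − A'_s) f_y / (0.85 f'_c b) = 1458660/(0.85 × 21.5 × 350) = 228.05 mm.
c = a/β₁ = 228.05/0.85 = 268.29 mm; ε'_s = 0.003(c − d')/c = 0.0025 ≥ f_y/E_s = 0.0021, so compression steel does yield.
M_n = (A_s − A'_s) f_y (d − a/2) + A'_s f_y (d − d') = [1458660 × (495 − 114.025) + 288540 × (495 − 48)] × 10⁻⁶ = 555.71 + 128.98 = 684.69 kN·m.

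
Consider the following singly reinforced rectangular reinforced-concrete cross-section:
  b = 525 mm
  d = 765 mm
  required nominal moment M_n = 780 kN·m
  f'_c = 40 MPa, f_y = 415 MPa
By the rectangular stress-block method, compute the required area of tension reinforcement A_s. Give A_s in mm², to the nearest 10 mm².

A_s ≈ 2560 mm²

With M_n = 0.85 f'_c a b (d − a/2), solve the quadratic for a:
a = d − √(d² − 2M_n/(0.85 f'_c b)) = 765 − √(765² − 2 × 780×10⁶/(0.85 × 40 × 525)) = 59.43 mm.
A_s = 0.85 f'_c a b / f_y = 0.85 × 40 × 59.43 × 525 / 415 = 2556.2 mm².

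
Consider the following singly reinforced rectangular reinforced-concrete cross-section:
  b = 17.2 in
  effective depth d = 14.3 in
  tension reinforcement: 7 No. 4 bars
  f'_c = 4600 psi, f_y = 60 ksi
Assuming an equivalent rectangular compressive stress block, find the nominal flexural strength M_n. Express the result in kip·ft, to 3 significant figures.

M_n ≈ 95.7 kip·ft

A_s = 7 × 0.2 = 1.4 in².
T = A_s f_y = 1.4 × 60 = 84 kips.
a = T/(0.85 f'_c b) = 84/(0.85 × 4.6 × 17.2) = 1.249 in.
M_n = T(d − a/2) = 84 × (14.3 − 0.6245) = 1148.7 kip·in = 1148.7/12 = 95.73 kip·ft.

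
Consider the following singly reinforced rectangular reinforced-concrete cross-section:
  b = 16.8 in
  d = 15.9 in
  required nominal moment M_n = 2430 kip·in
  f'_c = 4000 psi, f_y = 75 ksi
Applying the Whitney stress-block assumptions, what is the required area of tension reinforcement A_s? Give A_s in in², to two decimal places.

From M_n = 0.85 f'_c a b (d − a/2):
a = d − √(d² − 2M_n/(0.85 f'_c b)) = 15.9 − √(15.9² − 2 × 2430/(0.85 × 4 × 16.8)) = 2.949 in.
A_s = 0.85 f'_c a b / f_y = 0.85 × 4 × 2.949 × 16.8 / 75 = 2.246 in².

A_s ≈ 2.25 in²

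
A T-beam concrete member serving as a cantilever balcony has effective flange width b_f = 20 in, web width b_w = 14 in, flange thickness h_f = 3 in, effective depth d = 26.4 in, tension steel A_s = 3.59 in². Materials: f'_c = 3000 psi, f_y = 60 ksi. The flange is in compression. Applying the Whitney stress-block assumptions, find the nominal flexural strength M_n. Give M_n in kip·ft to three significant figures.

M_n ≈ 435 kip·ft

Tension: T = A_s f_y = 3.59 × 60 = 215.4 kips.
Try a within the flange: a = T/(0.85 f'_c b_f) = 215.4/(0.85 × 3 × 20) = 4.224 in.
a = 4.224 > h_f = 3 in: the block extends into the web. Split into flange-overhang and web parts.
C_f = 0.85 f'_c (b_f − b_w) h_f = 0.85 × 3 × (20 − 14) × 3 = 45.9 kips.
Remaining web compression depth: a_w = (T − C_f)/(0.85 f'_c b_w) = (215.4 − 45.9)/(0.85 × 3 × 14) = 4.748 in.
M_n = C_f(d − h_f/2) + (T − C_f)(d − a_w/2) = 45.9 × (26.4 − 1.5) + 169.5 × (26.4 − 2.374) = 1142.9 + 4072.4 = 5215.3 kip·in.
M_n = 5215.3/12 = 434.61 kip·ft.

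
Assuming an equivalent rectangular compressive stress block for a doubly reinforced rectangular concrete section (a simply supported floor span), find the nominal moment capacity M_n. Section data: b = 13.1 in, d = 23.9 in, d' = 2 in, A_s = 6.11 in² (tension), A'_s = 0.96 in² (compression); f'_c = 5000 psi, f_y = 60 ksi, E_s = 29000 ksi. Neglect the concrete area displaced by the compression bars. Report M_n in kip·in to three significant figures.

M_n ≈ 7790 kip·in

Assume both steels yield.
a = (A_s − A'_s) f_y/(0.85 f'_c b) = (6.11 − 0.96) × 60/(0.85 × 5 × 13.1) = 5.550 in.
c = a/β₁ = 5.550/0.8 = 6.938 in; ε'_s = 0.003(c − d')/c = 0.0021 ≥ ε_y = 0.0021, so the compression steel yields.
M_n = (A_s − A'_s) f_y (d − a/2) + A'_s f_y (d − d') = 309 × (23.9 − 2.775) + 57.6 × (23.9 − 2) = 6527.6 + 1261.4 = 7789.0 kip·in.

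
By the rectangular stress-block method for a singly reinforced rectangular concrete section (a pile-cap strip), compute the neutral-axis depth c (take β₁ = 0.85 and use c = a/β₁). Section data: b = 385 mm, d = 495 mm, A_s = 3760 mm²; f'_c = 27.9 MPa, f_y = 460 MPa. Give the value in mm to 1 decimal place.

T = A_s f_y = 3760 × 460 = 1729600 N = 1729.6 kN.
Setting C = 0.85 f'_c a b equal to T: a = 1729600/(0.85 × 27.9 × 385) = 189.436 mm.
With β₁ = 0.85, c = a/β₁ = 189.436/0.85 = 222.9 mm.

c ≈ 222.9 mm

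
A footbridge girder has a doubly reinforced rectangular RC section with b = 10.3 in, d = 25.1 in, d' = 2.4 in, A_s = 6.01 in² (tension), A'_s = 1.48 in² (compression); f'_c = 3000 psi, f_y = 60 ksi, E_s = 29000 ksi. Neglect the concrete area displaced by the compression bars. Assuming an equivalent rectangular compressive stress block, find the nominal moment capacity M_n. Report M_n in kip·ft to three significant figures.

M_n ≈ 619 kip·ft

Assume both steels yield.
a = (A_s − A'_s) f_y/(0.85 f'_c b) = (6.01 − 1.48) × 60/(0.85 × 3 × 10.3) = 10.348 in.
c = a/β₁ = 10.348/0.85 = 12.174 in; ε'_s = 0.003(c − d')/c = 0.0024 ≥ ε_y = 0.0021, so the compression steel yields.
M_n = (A_s − A'_s) f_y (d − a/2) + A'_s f_y (d − d') = 271.8 × (25.1 − 5.174) + 88.8 × (25.1 − 2.4) = 5415.9 + 2015.8 = 7431.7 kip·in = 7431.7/12 = 619.31 kip·ft.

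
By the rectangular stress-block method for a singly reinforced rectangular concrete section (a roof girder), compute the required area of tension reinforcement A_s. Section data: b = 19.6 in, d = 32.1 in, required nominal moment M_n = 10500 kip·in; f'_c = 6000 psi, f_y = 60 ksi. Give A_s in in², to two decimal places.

From M_n = 0.85 f'_c a b (d − a/2):
a = d − √(d² − 2M_n/(0.85 f'_c b)) = 32.1 − √(32.1² − 2 × 10500/(0.85 × 6 × 19.6)) = 3.459 in.
A_s = 0.85 f'_c a b / f_y = 0.85 × 6 × 3.459 × 19.6 / 60 = 5.763 in².

A_s ≈ 5.76 in²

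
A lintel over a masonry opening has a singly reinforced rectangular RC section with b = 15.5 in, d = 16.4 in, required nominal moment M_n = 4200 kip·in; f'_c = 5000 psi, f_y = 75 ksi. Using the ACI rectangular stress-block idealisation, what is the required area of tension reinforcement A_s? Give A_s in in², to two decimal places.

From M_n = 0.85 f'_c a b (d − a/2):
a = d − √(d² − 2M_n/(0.85 f'_c b)) = 16.4 − √(16.4² − 2 × 4200/(0.85 × 5 × 15.5)) = 4.507 in.
A_s = 0.85 f'_c a b / f_y = 0.85 × 5 × 4.507 × 15.5 / 75 = 3.959 in².

A_s ≈ 3.96 in²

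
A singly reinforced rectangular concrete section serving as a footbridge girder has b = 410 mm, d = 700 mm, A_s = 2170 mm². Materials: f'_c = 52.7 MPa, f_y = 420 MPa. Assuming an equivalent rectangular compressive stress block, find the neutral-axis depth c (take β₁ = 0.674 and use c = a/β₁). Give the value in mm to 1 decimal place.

T = A_s f_y = 2170 × 420 = 911400 N = 911.4 kN.
Setting C = 0.85 f'_c a b equal to T: a = 911400/(0.85 × 52.7 × 410) = 49.624 mm.
With β₁ = 0.674, c = a/β₁ = 49.624/0.674 = 73.6 mm.

c ≈ 73.6 mm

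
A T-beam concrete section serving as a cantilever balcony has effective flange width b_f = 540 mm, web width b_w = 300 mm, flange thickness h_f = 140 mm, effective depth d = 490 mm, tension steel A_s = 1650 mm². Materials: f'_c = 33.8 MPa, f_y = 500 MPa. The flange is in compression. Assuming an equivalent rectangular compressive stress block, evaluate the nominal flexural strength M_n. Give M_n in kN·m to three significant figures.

Tension: T = A_s f_y = 1650 × 500 = 825000 N.
Try a within the flange: a = T/(0.85 f'_c b_f) = 825000/(0.85 × 33.8 × 540) = 53.18 mm.
Since a = 53.18 ≤ h_f = 140 mm, the stress block lies entirely in the flange; analyse as a rectangular beam of width b_f.
M_n = T(d − a/2) = 825000 × (490 − 26.59) = 382.31 × 10⁶ N·mm.
M_n = 382.31 kN·m.

M_n ≈ 382 kN·m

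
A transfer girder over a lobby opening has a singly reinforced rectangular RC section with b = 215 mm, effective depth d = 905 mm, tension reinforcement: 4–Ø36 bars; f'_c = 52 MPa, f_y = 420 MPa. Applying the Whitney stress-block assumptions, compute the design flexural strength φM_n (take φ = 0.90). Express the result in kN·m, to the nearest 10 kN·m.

A_s = 4 × 1018 = 4072 mm².
T = A_s f_y = 4072 × 420 = 1710240 N = 1710.24 kN.
From C = T: a = T/(0.85 f'_c b) = 1710240/(0.85 × 52 × 215) = 179.97 mm.
M_n = T(d − a/2) = 1710.24 kN × (905 − 89.985) mm = 1393.87 kN·m.
φM_n = 0.90 × 1393.87 = 1254.48 kN·m.

φM_n ≈ 1250 kN·m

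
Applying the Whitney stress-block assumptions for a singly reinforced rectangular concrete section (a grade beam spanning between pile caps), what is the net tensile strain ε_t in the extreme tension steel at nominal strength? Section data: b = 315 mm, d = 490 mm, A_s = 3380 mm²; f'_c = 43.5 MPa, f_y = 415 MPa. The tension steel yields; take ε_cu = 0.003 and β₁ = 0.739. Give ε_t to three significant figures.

ε_t ≈ 0.00602

a = A_s f_y/(0.85 f'_c b) = 120.43 mm.
β₁ = 0.739, so c = a/β₁ = 120.43/0.739 = 162.96 mm.
From the linear strain diagram with ε_cu = 0.003: ε_t = 0.003 (d − c)/c = 0.003 × (490 − 162.96)/162.96 = 0.00602.
Since ε_t ≥ 0.005, the section is tension-controlled.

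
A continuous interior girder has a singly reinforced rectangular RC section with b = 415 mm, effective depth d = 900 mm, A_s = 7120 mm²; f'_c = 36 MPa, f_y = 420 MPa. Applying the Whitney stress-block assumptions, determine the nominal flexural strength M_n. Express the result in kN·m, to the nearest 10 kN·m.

M_n ≈ 2340 kN·m

T = A_s f_y = 7120 × 420 = 2990400 N = 2990.4 kN.
From C = T: a = T/(0.85 f'_c b) = 2990400/(0.85 × 36 × 415) = 235.48 mm.
M_n = T(d − a/2) = 2990.4 kN × (900 − 117.74) mm = 2339.27 kN·m.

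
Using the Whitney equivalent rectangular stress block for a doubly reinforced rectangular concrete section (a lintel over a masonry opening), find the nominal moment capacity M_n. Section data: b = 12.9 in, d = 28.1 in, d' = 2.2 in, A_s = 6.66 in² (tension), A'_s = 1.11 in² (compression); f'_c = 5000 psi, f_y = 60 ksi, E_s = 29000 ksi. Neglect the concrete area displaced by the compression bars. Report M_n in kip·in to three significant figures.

Assume both steels yield.
a = (A_s − A'_s) f_y/(0.85 f'_c b) = (6.66 − 1.11) × 60/(0.85 × 5 × 12.9) = 6.074 in.
c = a/β₁ = 6.074/0.8 = 7.593 in; ε'_s = 0.003(c − d')/c = 0.0021 ≥ ε_y = 0.0021, so the compression steel yields.
M_n = (A_s − A'_s) f_y (d − a/2) + A'_s f_y (d − d') = 333 × (28.1 − 3.037) + 66.6 × (28.1 − 2.2) = 8346.0 + 1724.9 = 10070.9 kip·in.

M_n ≈ 10100 kip·in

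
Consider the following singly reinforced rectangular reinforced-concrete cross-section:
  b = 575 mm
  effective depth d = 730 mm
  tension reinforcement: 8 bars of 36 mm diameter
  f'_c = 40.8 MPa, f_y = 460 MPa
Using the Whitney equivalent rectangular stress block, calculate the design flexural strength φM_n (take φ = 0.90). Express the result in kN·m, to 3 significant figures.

φM_n ≈ 2140 kN·m

A_s = 8 × 1018 = 8144 mm².
T = A_s f_y = 8144 × 460 = 3746240 N = 3746.24 kN.
From C = T: a = T/(0.85 f'_c b) = 3746240/(0.85 × 40.8 × 575) = 187.87 mm.
M_n = T(d − a/2) = 3746.24 kN × (730 − 93.935) mm = 2382.85 kN·m.
φM_n = 0.90 × 2382.85 = 2144.57 kN·m.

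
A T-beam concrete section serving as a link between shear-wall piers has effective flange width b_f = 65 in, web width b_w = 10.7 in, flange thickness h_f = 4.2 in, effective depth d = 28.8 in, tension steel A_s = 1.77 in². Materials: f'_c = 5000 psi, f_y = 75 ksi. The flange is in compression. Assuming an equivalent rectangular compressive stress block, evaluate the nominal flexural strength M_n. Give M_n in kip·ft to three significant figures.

Tension: T = A_s f_y = 1.77 × 75 = 132.75 kips.
Try a within the flange: a = T/(0.85 f'_c b_f) = 132.75/(0.85 × 5 × 65) = 0.481 in.
Since a = 0.481 ≤ h_f = 4.2 in, the stress block lies entirely in the flange; analyse as a rectangular beam of width b_f.
M_n = T(d − a/2) = 132.75 × (28.8 − 0.2405) = 3791.3 kip·in.
M_n = 3791.3/12 = 315.94 kip·ft.

M_n ≈ 316 kip·ft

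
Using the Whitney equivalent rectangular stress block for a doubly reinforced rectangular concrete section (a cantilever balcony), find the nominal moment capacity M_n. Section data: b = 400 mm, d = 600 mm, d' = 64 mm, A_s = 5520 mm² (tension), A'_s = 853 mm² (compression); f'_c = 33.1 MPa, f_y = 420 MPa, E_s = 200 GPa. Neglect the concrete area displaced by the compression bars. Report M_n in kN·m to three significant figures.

M_n ≈ 1200 kN·m

Assume both tension and compression steel yield.
Net tension couple steel: A_s − A'_s = 4667 mm².
a = (A_s − A'_s) f_y / (0.85 f'_c b) = 1960140/(0.85 × 33.1 × 400) = 174.17 mm.
c = a/β₁ = 174.17/0.814 = 213.97 mm; ε'_s = 0.003(c − d')/c = 0.0021 ≥ f_y/E_s = 0.0021, so compression steel does yield.
M_n = (A_s − A'_s) f_y (d − a/2) + A'_s f_y (d − d') = [1960140 × (600 − 87.085) + 358260 × (600 − 64)] × 10⁻⁶ = 1005.39 + 192.03 = 1197.42 kN·m.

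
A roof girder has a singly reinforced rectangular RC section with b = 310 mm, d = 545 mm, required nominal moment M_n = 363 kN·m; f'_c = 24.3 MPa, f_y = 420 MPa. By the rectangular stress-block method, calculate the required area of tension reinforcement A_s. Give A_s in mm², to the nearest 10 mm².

With M_n = 0.85 f'_c a b (d − a/2), solve the quadratic for a:
a = d − √(d² − 2M_n/(0.85 f'_c b)) = 545 − √(545² − 2 × 363×10⁶/(0.85 × 24.3 × 310)) = 116.47 mm.
A_s = 0.85 f'_c a b / f_y = 0.85 × 24.3 × 116.47 × 310 / 420 = 1775.6 mm².

A_s ≈ 1780 mm²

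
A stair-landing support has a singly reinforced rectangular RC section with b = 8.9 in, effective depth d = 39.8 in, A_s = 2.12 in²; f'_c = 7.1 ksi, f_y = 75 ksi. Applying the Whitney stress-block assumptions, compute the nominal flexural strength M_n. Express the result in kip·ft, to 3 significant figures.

T = A_s f_y = 2.12 × 75 = 159 kips.
a = T/(0.85 f'_c b) = 159/(0.85 × 7.1 × 8.9) = 2.960 in.
M_n = T(d − a/2) = 159 × (39.8 − 1.48) = 6092.9 kip·in = 6092.9/12 = 507.74 kip·ft.

M_n ≈ 508 kip·ft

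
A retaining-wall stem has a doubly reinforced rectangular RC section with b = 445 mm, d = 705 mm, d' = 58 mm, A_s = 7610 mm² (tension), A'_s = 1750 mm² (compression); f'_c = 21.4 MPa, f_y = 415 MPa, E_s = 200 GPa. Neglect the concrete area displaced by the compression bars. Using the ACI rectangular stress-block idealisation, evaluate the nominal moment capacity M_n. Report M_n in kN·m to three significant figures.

Assume both tension and compression steel yield.
Net tension couple steel: A_s − A'_s = 5860 mm².
a = (A_s − A'_s) f_y / (0.85 f'_c b) = 2431900/(0.85 × 21.4 × 445) = 300.44 mm.
c = a/β₁ = 300.44/0.85 = 353.46 mm; ε'_s = 0.003(c − d')/c = 0.0025 ≥ f_y/E_s = 0.0021, so compression steel does yield.
M_n = (A_s − A'_s) f_y (d − a/2) + A'_s f_y (d − d') = [2431900 × (705 − 150.22) + 726250 × (705 − 58)] × 10⁻⁶ = 1349.17 + 469.88 = 1819.05 kN·m.

M_n ≈ 1820 kN·m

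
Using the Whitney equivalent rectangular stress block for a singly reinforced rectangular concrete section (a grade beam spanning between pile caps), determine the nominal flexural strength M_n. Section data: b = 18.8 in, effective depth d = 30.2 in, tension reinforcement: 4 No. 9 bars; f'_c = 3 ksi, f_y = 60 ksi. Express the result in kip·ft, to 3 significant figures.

A_s = 4 × 1 = 4 in².
T = A_s f_y = 4 × 60 = 240 kips.
a = T/(0.85 f'_c b) = 240/(0.85 × 3 × 18.8) = 5.006 in.
M_n = T(d − a/2) = 240 × (30.2 − 2.503) = 6647.3 kip·in = 6647.3/12 = 553.94 kip·ft.

M_n ≈ 554 kip·ft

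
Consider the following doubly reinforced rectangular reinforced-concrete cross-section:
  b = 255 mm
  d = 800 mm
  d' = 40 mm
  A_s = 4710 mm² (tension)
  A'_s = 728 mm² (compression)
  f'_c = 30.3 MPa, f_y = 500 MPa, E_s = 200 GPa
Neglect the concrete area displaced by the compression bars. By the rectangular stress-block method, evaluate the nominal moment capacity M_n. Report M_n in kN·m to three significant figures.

Assume both tension and compression steel yield.
Net tension couple steel: A_s − A'_s = 3982 mm².
a = (A_s − A'_s) f_y / (0.85 f'_c b) = 1991000/(0.85 × 30.3 × 255) = 303.16 mm.
c = a/β₁ = 303.16/0.834 = 363.50 mm; ε'_s = 0.003(c − d')/c = 0.0027 ≥ f_y/E_s = 0.0025, so compression steel does yield.
M_n = (A_s − A'_s) f_y (d − a/2) + A'_s f_y (d − d') = [1991000 × (800 − 151.58) + 364000 × (800 − 40)] × 10⁻⁶ = 1291.00 + 276.64 = 1567.64 kN·m.

M_n ≈ 1570 kN·m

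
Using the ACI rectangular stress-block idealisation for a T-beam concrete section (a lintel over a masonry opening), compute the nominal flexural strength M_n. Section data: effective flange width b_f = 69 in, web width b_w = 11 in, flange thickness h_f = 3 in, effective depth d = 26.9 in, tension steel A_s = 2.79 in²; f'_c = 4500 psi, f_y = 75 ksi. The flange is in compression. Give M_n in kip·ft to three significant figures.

M_n ≈ 462 kip·ft

Tension: T = A_s f_y = 2.79 × 75 = 209.25 kips.
Try a within the flange: a = T/(0.85 f'_c b_f) = 209.25/(0.85 × 4.5 × 69) = 0.793 in.
Since a = 0.793 ≤ h_f = 3 in, the stress block lies entirely in the flange; analyse as a rectangular beam of width b_f.
M_n = T(d − a/2) = 209.25 × (26.9 − 0.3965) = 5545.9 kip·in.
M_n = 5545.9/12 = 462.16 kip·ft.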